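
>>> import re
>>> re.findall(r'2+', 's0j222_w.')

['222']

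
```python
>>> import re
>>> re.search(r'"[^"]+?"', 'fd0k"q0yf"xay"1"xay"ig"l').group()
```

'"q0yf"'

`re.search` scans for the first position where the pattern succeeds.
The match spans [4:10] → '"q0yf"'.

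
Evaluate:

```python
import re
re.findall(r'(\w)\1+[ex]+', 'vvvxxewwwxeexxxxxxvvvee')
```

['v', 'w', 'v']

A backreference is literal: `\1` must see the identical characters the first group matched.
Matches: at [0:6] match 'vvvxxe', group 1 = 'v'; at [6:18] match 'wwwxeexxxxxx', group 1 = 'w'; at [18:23] match 'vvvee', group 1 = 'v'.
With a single group, `findall` returns only what that group captured — 3 items.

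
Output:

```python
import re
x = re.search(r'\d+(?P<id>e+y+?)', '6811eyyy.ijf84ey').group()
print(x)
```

6811ey

The `?` after the quantifier makes it lazy — it takes as little as possible before letting the rest of the pattern try.
The match spans [0:6] → '6811ey'.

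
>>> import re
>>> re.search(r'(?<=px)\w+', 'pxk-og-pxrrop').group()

'k'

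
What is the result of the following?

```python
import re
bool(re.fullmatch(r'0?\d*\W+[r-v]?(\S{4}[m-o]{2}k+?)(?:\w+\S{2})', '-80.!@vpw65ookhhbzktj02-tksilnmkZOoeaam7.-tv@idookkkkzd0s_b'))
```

False

The pattern matches optionally a literal '0', then zero or more of a digit; then one or more of a non-word character, then optionally a character in [r-v]; then exactly 4 of a non-whitespace character, then exactly 2 of a character in [m-o], then one or more of a literal 'k' (lazy) (captured); then one or more of a word character, then exactly 2 of a non-whitespace character (non-capturing group).
`re.fullmatch` requires the pattern to consume the entire string.
Here there's no way to consume every character, so the call returns None, and `bool(None)` is False.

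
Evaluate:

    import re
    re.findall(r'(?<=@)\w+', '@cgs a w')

['cgs']

Because the assertion is zero-width, the text it checks is not consumed and won't appear in the result.
With no groups in the pattern, `findall` gives back each whole match — 1 here.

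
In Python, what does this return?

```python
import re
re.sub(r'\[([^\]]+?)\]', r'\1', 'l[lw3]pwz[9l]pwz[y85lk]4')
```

`\1` in the replacement pulls in group 1's text for each match.

'llw3pwz9lpwzy85lk4'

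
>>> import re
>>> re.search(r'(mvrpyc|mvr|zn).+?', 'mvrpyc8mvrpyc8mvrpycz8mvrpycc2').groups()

`|` is ordered: at each position the engine commits to the first alternative that works.
`re.search` tries every starting position until one works.
The match spans [0:7] → 'mvrpyc8'.
Captured: group 1 = 'mvrpyc'.

('mvrpyc',)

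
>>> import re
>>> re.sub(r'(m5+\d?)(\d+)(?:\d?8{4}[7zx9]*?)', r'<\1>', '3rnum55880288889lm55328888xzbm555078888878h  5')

'3rnu<m558>9l<m553>xzb<m5550>78h  5'

The pattern matches a literal 'm', then one or more of the literal '5', then optionally a digit (captured); then one or more of a digit (captured); then optionally a digit, then exactly 4 of the literal '8', then zero or more of one of [7zx9] (lazy) (non-capturing group).
The `?` after the quantifier makes it lazy — it takes as little as possible before letting the rest of the pattern try.
Matches: at [4:15] → 'm5588028888'; at [17:26] → 'm55328888'; at [29:40] → 'm5550788888'.
The replacement refers to a captured group, so each match is rewritten using its own captured text.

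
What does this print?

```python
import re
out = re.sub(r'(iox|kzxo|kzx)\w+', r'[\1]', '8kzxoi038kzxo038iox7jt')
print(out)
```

8[kzxo]

The regex engine tests alternatives in the order written; an earlier branch that matches wins even if a later one would match more.
Matches: at [1:22] → 'kzxoi038kzxo038iox7jt'.
Each match is replaced using the text its own group 1 captured.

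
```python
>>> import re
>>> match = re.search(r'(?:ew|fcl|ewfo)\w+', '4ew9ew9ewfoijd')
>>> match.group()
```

'ew9ew9ewfoijd'

`re.search` tries every starting position until one works.
The match spans [1:14] → 'ew9ew9ewfoijd'.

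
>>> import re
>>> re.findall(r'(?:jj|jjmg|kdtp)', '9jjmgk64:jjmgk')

Alternation tries branches left to right and keeps the first one that lets the overall match succeed at that position.
`findall` yields the raw match text (2 of them) because the pattern has no groups.

['jj', 'jj']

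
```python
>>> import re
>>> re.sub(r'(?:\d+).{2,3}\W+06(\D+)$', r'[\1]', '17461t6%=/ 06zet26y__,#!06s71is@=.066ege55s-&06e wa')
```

'17461t6%=/ 06zet26y__,#!06s71is@=.066ege[e wa]'

Each match is replaced using the text its own group 1 captured.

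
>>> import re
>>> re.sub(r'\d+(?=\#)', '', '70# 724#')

'# #'

The lookaround is zero-width — it requires the adjacent text to match without consuming it, so the asserted text isn't part of the match.
Matches: at [0:2] → '70'; at [4:7] → '724'.
Each match is replaced by ''.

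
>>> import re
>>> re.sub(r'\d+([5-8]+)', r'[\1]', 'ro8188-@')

'ro[8]-@'

Pattern: one or more of a digit; then one or more of a character in [5-8] (captured).
Matches: at [2:6] → '8188'.
Each match is replaced using the text its own group 1 captured.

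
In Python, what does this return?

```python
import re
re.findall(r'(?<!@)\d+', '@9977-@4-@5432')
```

['977', '432']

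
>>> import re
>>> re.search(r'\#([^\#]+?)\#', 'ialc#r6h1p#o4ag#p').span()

(4, 11)

`re.search` tries every starting position until one works.
The match spans [4:11] → '#r6h1p#'.
Captured: group 1 = 'r6h1p'.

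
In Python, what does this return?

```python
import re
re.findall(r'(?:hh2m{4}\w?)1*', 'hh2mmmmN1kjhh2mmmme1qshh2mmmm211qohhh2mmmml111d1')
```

The pattern matches the literal 'hh2', then exactly 4 of a literal 'm', then optionally a word character (non-capturing group); then zero or more of a literal '1'.
With no groups in the pattern, `findall` gives back each whole match — 4 here.

['hh2mmmmN1', 'hh2mmmme1', 'hh2mmmm211', 'hh2mmmml111']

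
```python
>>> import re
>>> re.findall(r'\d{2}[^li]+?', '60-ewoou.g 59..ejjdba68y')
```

Pattern: exactly 2 of a digit; then one or more of any character except [li] (lazy).
`findall` yields the raw match text (3 of them) because the pattern has no groups.

['60-', '59.', '68y']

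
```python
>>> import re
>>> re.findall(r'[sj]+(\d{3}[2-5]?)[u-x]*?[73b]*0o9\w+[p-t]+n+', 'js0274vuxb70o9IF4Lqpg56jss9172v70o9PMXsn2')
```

['0274']

This matches one or more of one of [sj]; then exactly 3 of a digit, then optionally a character in [2-5] (captured); then zero or more of a character in [u-x] (lazy), then zero or more of one of [73b], then the literal '0o9'; then one or more of a word character, then one or more of a character in [p-t], then one or more of the literal 'n'.
Walking the string: at [0:40] match 'js0274vuxb70o9IF4Lqpg56jss9172v70o9PMXsn', group 1 = '0274'.
Because there's exactly one group, `findall` drops the full match and keeps group 1 from the one hit.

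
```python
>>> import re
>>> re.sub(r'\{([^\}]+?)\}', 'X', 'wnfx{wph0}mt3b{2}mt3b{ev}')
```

'wnfxXmt3bXmt3bX'

Matches: at [4:10] → '{wph0}'; at [14:17] → '{2}'; at [21:25] → '{ev}'.
Every occurrence is swapped for 'X'.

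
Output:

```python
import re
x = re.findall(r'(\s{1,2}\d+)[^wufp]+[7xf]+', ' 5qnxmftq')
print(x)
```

[' 5']

This matches 1 to 2 of whitespace, then one or more of a digit (captured); then one or more of any character except [wufp]; then one or more of one of [7xf].
Scanning left to right: at [0:7] match ' 5qnxmf', group 1 = ' 5'.
With a single group, `findall` returns only what that group captured — 1 item.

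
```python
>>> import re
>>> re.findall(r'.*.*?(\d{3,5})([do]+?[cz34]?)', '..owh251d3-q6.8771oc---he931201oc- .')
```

The pattern matches zero or more of any character, then zero or more of any character (lazy); then 3 to 5 of a digit (captured); then one or more of one of [do] (lazy), then optionally one of [cz34] (captured).
Walking the string: at [0:33] match '..owh251d3-q6.8771oc---he931201oc', groups = ('201', 'oc').
`findall` packs the 2 group values into a tuple for every match.

[('201', 'oc')]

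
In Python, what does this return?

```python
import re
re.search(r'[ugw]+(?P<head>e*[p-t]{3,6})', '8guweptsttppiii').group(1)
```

This matches one or more of one of [ugw]; then zero or more of a literal 'e', then 3 to 6 of a character in [p-t] (captured as 'head').
`re.search` tries every starting position until one works.
The match spans [1:11] → 'guweptsttp'.
Captured: group 1 = 'eptsttp'.

'eptsttp'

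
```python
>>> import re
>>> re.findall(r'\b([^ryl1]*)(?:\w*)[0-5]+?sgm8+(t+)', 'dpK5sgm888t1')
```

This matches a word boundary (`\b`, zero-width); then zero or more of any character except [ryl1] (captured); then zero or more of a word character (non-capturing group); then one or more of a character in [0-5] (lazy), then the literal 'sgm', then one or more of the literal '8'; then one or more of a literal 't' (captured).
Matches: at [0:11] match 'dpK5sgm888t', groups = ('dpK', 't').
2 groups means the one result is a tuple of 2 captured strings — 1 here.

[('dpK', 't')]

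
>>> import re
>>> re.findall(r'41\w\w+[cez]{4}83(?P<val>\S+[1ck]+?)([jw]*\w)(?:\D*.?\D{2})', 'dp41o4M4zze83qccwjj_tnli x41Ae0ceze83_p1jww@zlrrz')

The pattern matches the literal '41', then a word character; then one or more of a word character, then exactly 4 of one of [cez], then the literal '83'; then one or more of a non-whitespace character, then one or more of one of [1ck] (lazy) (captured as 'val'); then zero or more of one of [jw], then a word character (captured); then zero or more of a non-digit, then optionally any character, then exactly 2 of a non-digit (non-capturing group).
Walking the string: at [26:49] match '41Ae0ceze83_p1jww@zlrrz', groups = ('_p1', 'jww').
With 2 capturing groups, `findall` returns a 2-tuple per match.

[('_p1', 'jww')]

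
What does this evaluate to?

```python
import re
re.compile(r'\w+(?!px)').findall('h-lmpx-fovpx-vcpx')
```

A negative assertion filters positions out without eating any characters.
Scanning left to right: at [0:1] → 'h'; at [2:6] → 'lmpx'; at [7:12] → 'fovpx'; at [13:17] → 'vcpx'.
`findall` yields the raw match text (4 of them) because the pattern has no groups.

['h', 'lmpx', 'fovpx', 'vcpx']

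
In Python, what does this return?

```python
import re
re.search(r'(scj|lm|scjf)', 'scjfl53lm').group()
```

Alternation tries branches left to right and keeps the first one that lets the overall match succeed at that position.
The match spans [0:3] → 'scj'.

'scj'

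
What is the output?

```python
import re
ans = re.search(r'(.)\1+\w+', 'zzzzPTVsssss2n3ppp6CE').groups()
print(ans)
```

('z',)

The match spans [0:21] → 'zzzzPTVsssss2n3ppp6CE'.
Captured: group 1 = 'z'.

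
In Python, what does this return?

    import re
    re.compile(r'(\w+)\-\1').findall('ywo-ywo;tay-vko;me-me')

`\1` has to match the exact text group 1 already captured.
With a single group, `findall` returns only what that group captured — 2 items.

['ywo', 'me']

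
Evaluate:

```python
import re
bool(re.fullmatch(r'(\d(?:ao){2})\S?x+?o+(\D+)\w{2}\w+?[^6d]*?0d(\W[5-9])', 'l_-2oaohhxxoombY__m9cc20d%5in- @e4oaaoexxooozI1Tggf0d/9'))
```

False

For `fullmatch`, every character of the input must be accounted for by the pattern.
Here the pattern can't cover the whole string, so the call returns None, and `bool(None)` is False.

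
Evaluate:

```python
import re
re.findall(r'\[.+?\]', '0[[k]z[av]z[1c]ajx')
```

With the lazy modifier that quantifier settles for the fewest repetitions that let the rest of the pattern succeed (the atoms after it are unaffected and can still be greedy).
Walking the string: at [1:5] → '[[k]'; at [6:10] → '[av]'; at [11:15] → '[1c]'.
With no groups in the pattern, `findall` gives back each whole match — 3 here.

['[[k]', '[av]', '[1c]']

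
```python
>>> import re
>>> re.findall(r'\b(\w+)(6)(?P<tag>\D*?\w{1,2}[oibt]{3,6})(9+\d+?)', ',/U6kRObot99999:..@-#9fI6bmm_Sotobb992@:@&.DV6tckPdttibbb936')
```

This matches a word boundary (`\b`, zero-width); then one or more of a word character (captured); then a literal '6' (captured); then zero or more of a non-digit (lazy), then 1 to 2 of a word character, then 3 to 6 of one of [oibt] (captured as 'tag'); then one or more of a literal '9', then one or more of a digit (lazy) (captured).
Walking the string: at [2:15] match 'U6kRObot99999', groups = ('U', '6', 'kRObot', '99999'); at [21:38] match '9fI6bmm_Sotobb992', groups = ('9fI', '6', 'bmm_Sotobb', '992'); at [43:59] match 'DV6tckPdttibbb93', groups = ('DV', '6', 'tckPdttibbb', '93').
4 groups means each result is a tuple of 4 captured strings — 3 here.

[('U', '6', 'kRObot', '99999'), ('9fI', '6', 'bmm_Sotobb', '992'), ('DV', '6', 'tckPdttibbb', '93')]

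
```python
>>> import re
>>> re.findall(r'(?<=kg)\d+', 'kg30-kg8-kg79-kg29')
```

['30', '8', '79', '29']

The lookaround is zero-width — it requires the adjacent text to match without consuming it, so the asserted text isn't part of the match.
Matches: at [2:4] → '30'; at [7:8] → '8'; at [11:13] → '79'; at [16:18] → '29'.
With no groups in the pattern, `findall` gives back each whole match — 4 here.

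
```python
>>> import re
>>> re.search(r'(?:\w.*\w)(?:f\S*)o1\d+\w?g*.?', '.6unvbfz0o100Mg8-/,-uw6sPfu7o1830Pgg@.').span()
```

(1, 37)

The pattern matches a word character, then zero or more of any character, then a word character (non-capturing group); then the literal 'f', then zero or more of a non-whitespace character (non-capturing group); then the literal 'o1', then one or more of a digit, then optionally a word character; then zero or more of the literal 'g', then optionally any character.
`re.search` scans for the first position where the pattern succeeds.
The match spans [1:37] → '6unvbfz0o100Mg8-/,-uw6sPfu7o1830Pgg@'.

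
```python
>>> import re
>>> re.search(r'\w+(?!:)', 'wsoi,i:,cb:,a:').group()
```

Because the assertion is negative and zero-width, positions next to the forbidden text are skipped.
`re.search` tries every starting position until one works.
The match spans [0:4] → 'wsoi'.

'wsoi'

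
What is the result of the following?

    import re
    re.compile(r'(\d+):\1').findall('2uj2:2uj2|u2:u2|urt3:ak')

['2']

The backreference `\1` re-matches whatever the first group consumed, character for character.
Matches: at [3:6] match '2:2', group 1 = '2'.
With a single group, `findall` returns only what that group captured — 1 item.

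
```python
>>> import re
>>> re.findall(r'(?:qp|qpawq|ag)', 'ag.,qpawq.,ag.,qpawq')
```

['ag', 'qp', 'ag', 'qp']

The regex engine tests alternatives in the order written; an earlier branch that matches wins even if a later one would match more.
Scanning left to right: at [0:2] → 'ag'; at [4:6] → 'qp'; at [11:13] → 'ag'; at [15:17] → 'qp'.
With no groups in the pattern, `findall` gives back each whole match — 4 here.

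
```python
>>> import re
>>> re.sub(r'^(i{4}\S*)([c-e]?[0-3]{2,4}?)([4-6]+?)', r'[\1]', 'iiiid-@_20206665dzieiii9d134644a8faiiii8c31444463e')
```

A `+?`/`*?`/`{m,n}?` starts at its minimum and grows only as far as needed for what follows to match.
The replacement refers to a captured group, so each match is rewritten using its own captured text.

'[iiiid-@_20206665dzieiii9d134644a8faiiii8c]44463e'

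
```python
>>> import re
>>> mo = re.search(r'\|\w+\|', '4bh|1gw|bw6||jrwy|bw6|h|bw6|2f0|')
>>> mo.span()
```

(3, 8)

`re.search` tries every starting position until one works.
The match spans [3:8] → '|1gw|'.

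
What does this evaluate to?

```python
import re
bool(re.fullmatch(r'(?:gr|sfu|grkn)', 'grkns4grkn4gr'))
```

False

For `fullmatch`, every character of the input must be accounted for by the pattern.
Here there's no way to consume every character, so the call returns None, and `bool(None)` is False.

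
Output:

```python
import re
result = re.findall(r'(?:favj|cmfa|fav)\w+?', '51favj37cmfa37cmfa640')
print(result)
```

Alternation isn't longest-match — the leftmost alternative that fits at this position is chosen.
Scanning left to right: at [2:7] → 'favj3'; at [8:13] → 'cmfa3'; at [14:19] → 'cmfa6'.
`findall` yields the raw match text (3 of them) because the pattern has no groups.

['favj3', 'cmfa3', 'cmfa6']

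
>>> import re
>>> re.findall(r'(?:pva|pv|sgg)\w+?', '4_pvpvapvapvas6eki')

['pvp', 'pvap']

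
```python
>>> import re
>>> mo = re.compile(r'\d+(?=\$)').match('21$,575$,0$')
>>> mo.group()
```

'21'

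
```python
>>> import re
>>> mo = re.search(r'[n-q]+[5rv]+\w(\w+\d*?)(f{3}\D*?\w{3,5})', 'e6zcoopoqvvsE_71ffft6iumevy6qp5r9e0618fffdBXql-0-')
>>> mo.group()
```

'oopoqvvsE_71ffft6iumevy6qp5r9e0618fffdBXql'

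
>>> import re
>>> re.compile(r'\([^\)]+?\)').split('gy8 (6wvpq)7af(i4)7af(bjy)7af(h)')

['gy8 ', '7af', '7af', '7af', '']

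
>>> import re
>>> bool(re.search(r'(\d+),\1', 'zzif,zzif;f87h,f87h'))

False

After group 1 captures some text, `\1` only succeeds where that same text appears again.
`re.search` tries every starting position until one works.
Here the pattern never matches, so the call returns None, and `bool(None)` is False.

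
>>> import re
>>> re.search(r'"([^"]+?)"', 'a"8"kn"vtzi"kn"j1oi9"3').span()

The match spans [1:4] → '"8"'.

(1, 4)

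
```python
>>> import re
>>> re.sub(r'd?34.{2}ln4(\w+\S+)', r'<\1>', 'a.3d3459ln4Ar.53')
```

'a.3<Ar.53>'

The replacement refers to a captured group, so each match is rewritten using its own captured text.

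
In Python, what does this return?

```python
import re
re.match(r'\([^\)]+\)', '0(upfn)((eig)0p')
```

With `match`, the pattern is implicitly anchored at the beginning.
Here the string doesn't start with a match, so the call returns None.

None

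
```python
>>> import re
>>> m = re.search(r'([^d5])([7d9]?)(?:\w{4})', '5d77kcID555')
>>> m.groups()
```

('7', '7')

This matches any character except [d5] (captured); then optionally one of [7d9] (captured); then exactly 4 of a word character (non-capturing group).
`search` walks the string left to right and returns the first match it finds.
The match spans [2:8] → '77kcID'.
Captured: group 1 = '7', group 2 = '7'.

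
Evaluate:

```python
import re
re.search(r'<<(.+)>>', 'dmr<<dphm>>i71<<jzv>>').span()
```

(3, 21)

The match spans [3:21] → '<<dphm>>i71<<jzv>>'.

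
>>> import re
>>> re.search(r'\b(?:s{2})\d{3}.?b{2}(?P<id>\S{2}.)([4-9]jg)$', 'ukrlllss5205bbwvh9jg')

The pattern matches a word boundary (`\b`, zero-width); then exactly 2 of a literal 's' (non-capturing group); then exactly 3 of a digit, then optionally any character, then exactly 2 of a literal 'b'; then exactly 2 of a non-whitespace character, then any character (captured as 'id'); then a character in [4-9], then the literal 'jg' (captured); then anchored at the end.
`re.search` tries every starting position until one works.
Here no position works, so the call returns None.

None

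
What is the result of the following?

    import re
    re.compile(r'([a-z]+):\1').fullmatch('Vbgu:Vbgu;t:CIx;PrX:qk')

After group 1 captures some text, `\1` only succeeds where that same text appears again.
`fullmatch` succeeds only if the pattern covers the string from start to end.
Here the pattern can't cover the whole string, so the call returns None.

None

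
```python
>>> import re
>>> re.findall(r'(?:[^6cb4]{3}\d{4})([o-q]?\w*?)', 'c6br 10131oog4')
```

['o']

Because the quantifier is non-greedy, it stops expanding at the earliest point where the rest of the pattern can succeed.
Because there's exactly one group, `findall` drops the full match and keeps group 1 from the one hit.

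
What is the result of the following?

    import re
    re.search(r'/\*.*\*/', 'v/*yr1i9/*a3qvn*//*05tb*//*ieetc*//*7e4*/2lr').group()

'/*yr1i9/*a3qvn*//*05tb*//*ieetc*//*7e4*/'

The match spans [1:41] → '/*yr1i9/*a3qvn*//*05tb*//*ieetc*//*7e4*/'.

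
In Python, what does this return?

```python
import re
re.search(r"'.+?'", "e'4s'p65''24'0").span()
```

The match spans [1:5] → "'4s'".

(1, 5)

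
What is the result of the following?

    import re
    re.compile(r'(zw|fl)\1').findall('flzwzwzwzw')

['zw', 'zw']

The backreference `\1` re-matches whatever the first group consumed, character for character.
Scanning left to right: at [2:6] match 'zwzw', group 1 = 'zw'; at [6:10] match 'zwzw', group 1 = 'zw'.
Because there's exactly one group, `findall` drops the full match and keeps group 1 from each hit.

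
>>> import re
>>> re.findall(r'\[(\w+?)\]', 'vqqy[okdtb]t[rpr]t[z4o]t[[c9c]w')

['okdtb', 'rpr', 'z4o', 'c9c']

Scanning left to right: at [4:11] match '[okdtb]', group 1 = 'okdtb'; at [12:17] match '[rpr]', group 1 = 'rpr'; at [18:23] match '[z4o]', group 1 = 'z4o'; at [25:30] match '[c9c]', group 1 = 'c9c'.
`findall` collects group 1 from each match (4 total).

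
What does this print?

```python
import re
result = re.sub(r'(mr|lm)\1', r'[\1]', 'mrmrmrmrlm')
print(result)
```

`\1` is not a pattern — it's the concrete string captured by group 1, re-applied verbatim.
Matches: at [0:4] → 'mrmr'; at [4:8] → 'mrmr'.
The replacement refers to a captured group, so each match is rewritten using its own captured text.

[mr][mr]lm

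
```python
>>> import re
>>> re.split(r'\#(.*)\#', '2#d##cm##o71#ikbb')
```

Because the pattern has a capturing group, `split` also inserts each captured text between the pieces.

['2', 'd##cm##o71', 'ikbb']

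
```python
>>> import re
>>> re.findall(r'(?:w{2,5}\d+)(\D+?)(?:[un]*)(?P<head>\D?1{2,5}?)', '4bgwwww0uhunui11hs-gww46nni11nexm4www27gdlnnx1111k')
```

[('uh', 'i11'), ('n', 'i11'), ('gdl', 'x11')]

Because the quantifier is non-greedy, it stops expanding at the earliest point where the rest of the pattern can succeed.
With 2 capturing groups, `findall` returns a 2-tuple per match.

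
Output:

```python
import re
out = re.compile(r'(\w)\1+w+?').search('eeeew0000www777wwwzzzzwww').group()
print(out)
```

`\1` is not a pattern — it's the concrete string captured by group 1, re-applied verbatim.
`search` walks the string left to right and returns the first match it finds.
The match spans [0:5] → 'eeeew'.
Captured: group 1 = 'e'.

eeeew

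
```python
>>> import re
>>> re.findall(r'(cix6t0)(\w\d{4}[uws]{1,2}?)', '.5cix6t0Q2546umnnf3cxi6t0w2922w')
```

This matches the literal 'cix', then the literal '6t0' (captured); then a word character, then exactly 4 of a digit, then 1 to 2 of one of [uws] (lazy) (captured).
With 2 capturing groups, `findall` returns a 2-tuple per match.

[('cix6t0', 'Q2546u')]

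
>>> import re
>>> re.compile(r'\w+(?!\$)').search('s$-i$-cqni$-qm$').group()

The negative lookaround is zero-width — it rules out positions where the adjacent text would match, without consuming anything.
The match spans [6:9] → 'cqn'.

'cqn'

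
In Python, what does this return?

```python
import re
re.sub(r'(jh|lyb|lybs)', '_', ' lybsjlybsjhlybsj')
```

' _sj_s__sj'

The regex engine tests alternatives in the order written; an earlier branch that matches wins even if a later one would match more.
Matches: at [1:4] → 'lyb'; at [6:9] → 'lyb'; at [10:12] → 'jh'; at [12:15] → 'lyb'.
Every occurrence is swapped for '_'.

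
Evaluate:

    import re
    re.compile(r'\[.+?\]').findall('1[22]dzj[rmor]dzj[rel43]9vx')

['[22]', '[rmor]', '[rel43]']

Lazy quantifiers expand one character at a time until the remainder of the pattern can match.
Matches: at [1:5] → '[22]'; at [8:14] → '[rmor]'; at [17:24] → '[rel43]'.
`findall` yields the raw match text (3 of them) because the pattern has no groups.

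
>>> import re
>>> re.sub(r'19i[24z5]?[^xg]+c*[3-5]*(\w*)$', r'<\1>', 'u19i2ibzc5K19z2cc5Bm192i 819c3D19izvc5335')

'u<>'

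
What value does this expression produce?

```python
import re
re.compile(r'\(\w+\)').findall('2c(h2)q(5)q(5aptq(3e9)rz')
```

Matches: at [2:6] → '(h2)'; at [7:10] → '(5)'; at [17:22] → '(3e9)'.
No capturing groups, so `findall` returns the 3 full match strings.

['(h2)', '(5)', '(3e9)']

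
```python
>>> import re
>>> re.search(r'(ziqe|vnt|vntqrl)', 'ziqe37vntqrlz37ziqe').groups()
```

('ziqe',)

`search` walks the string left to right and returns the first match it finds.
The match spans [0:4] → 'ziqe'.
Captured: group 1 = 'ziqe'.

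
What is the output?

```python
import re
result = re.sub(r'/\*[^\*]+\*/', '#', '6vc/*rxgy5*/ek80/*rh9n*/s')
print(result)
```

6vc#ek80#s

Matches: at [3:12] → '/*rxgy5*/'; at [16:24] → '/*rh9n*/'.
`sub` substitutes '#' at each match site.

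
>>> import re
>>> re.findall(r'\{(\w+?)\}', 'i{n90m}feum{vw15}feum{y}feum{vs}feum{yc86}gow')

Walking the string: at [1:7] match '{n90m}', group 1 = 'n90m'; at [11:17] match '{vw15}', group 1 = 'vw15'; at [21:24] match '{y}', group 1 = 'y'; at [28:32] match '{vs}', group 1 = 'vs'; at [36:42] match '{yc86}', group 1 = 'yc86'.
One capturing group, so `findall` returns just the captured substring from each match — 5 in all.

['n90m', 'vw15', 'y', 'vs', 'yc86']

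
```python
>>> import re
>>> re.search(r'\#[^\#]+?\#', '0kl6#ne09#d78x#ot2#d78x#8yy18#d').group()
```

'#ne09#'

The match spans [4:10] → '#ne09#'.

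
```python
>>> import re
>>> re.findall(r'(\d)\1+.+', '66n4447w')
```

`\1` has to match the exact text group 1 already captured.
`findall` collects group 1 from the one match (1 total).

['6']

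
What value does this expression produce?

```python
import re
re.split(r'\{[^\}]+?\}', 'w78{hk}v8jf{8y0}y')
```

Each match becomes a cut point; 3 segments remain.

['w78', 'v8jf', 'y']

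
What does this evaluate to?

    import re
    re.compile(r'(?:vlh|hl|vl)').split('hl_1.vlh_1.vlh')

['', '_1.', '_1.', '']

Alternation tries branches left to right and keeps the first one that lets the overall match succeed at that position.
Matches to split on: at [0:2] → 'hl'; at [5:8] → 'vlh'; at [11:14] → 'vlh'.
The string is cut at each match, leaving 4 pieces.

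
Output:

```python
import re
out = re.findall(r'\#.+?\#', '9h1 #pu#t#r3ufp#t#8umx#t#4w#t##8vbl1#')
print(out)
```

Scanning left to right: at [4:8] → '#pu#'; at [9:16] → '#r3ufp#'; at [17:23] → '#8umx#'; at [24:28] → '#4w#'; at [29:37] → '##8vbl1#'.
Since nothing is captured, `findall` lists the 5 matched substrings directly.

['#pu#', '#r3ufp#', '#8umx#', '#4w#', '##8vbl1#']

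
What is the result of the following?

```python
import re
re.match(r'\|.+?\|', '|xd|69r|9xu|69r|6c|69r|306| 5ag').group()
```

'|xd|'

`re.match` only tries the pattern at the start of the string.
The match spans [0:4] → '|xd|'.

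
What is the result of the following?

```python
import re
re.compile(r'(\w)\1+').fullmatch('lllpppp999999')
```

None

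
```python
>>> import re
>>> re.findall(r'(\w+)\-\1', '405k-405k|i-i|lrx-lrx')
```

`\1` has to match the exact text group 1 already captured.
Matches: at [0:9] match '405k-405k', group 1 = '405k'; at [10:13] match 'i-i', group 1 = 'i'; at [14:21] match 'lrx-lrx', group 1 = 'lrx'.
One capturing group, so `findall` returns just the captured substring from each match — 3 in all.

['405k', 'i', 'lrx']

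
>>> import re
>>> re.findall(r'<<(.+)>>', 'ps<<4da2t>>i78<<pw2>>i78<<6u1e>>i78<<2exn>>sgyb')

Matches: at [2:43] match '<<4da2t>>i78<<pw2>>i78<<6u1e>>i78<<2exn>>', group 1 = '4da2t>>i78<<pw2>>i78<<6u1e>>i78<<2exn'.
With a single group, `findall` returns only what that group captured — 1 item.

['4da2t>>i78<<pw2>>i78<<6u1e>>i78<<2exn']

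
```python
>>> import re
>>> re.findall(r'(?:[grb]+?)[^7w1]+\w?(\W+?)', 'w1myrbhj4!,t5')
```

The pattern matches one or more of one of [grb] (lazy) (non-capturing group); then one or more of any character except [7w1], then optionally a word character; then one or more of a non-word character (lazy) (captured).
`findall` collects group 1 from the one match (1 total).

[',']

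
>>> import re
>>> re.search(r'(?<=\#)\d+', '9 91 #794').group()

The `(?=…)`/`(?<=…)` assertion just peeks at neighbouring text; it doesn't advance the match position.
`search` walks the string left to right and returns the first match it finds.
The match spans [6:9] → '794'.

'794'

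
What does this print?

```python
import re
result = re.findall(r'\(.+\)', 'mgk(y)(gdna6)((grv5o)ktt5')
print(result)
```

['(y)(gdna6)((grv5o)']

Walking the string: at [3:21] → '(y)(gdna6)((grv5o)'.
Since nothing is captured, `findall` lists the 1 matched substring directly.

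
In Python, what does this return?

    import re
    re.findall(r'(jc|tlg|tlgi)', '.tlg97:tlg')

['tlg', 'tlg']

Walking the string: at [1:4] match 'tlg', group 1 = 'tlg'; at [7:10] match 'tlg', group 1 = 'tlg'.
`findall` collects group 1 from each match (2 total).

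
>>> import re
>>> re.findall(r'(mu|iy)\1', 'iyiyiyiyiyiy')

['iy', 'iy', 'iy']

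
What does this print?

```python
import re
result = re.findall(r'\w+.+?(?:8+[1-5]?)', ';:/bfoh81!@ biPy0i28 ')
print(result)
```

['bfoh81!@ biPy0i28']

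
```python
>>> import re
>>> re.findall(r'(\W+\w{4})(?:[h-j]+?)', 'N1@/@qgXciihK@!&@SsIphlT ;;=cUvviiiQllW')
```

['@/@qgXc', '@!&@SsIp', ' ;;=cUvv']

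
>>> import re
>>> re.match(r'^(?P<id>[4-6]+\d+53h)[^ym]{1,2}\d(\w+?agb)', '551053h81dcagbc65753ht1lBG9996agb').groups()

('551053h', 'dcagb')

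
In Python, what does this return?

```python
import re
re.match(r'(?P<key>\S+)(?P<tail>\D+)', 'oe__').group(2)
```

The match spans [0:4] → 'oe__'.
Captured: group 1 = 'oe_', group 2 = '_'.

'_'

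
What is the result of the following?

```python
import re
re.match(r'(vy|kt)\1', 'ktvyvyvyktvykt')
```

After group 1 captures some text, `\1` only succeeds where that same text appears again.
With `match`, the pattern is implicitly anchored at the beginning.
Here position 0 doesn't satisfy it, so the call returns None.

None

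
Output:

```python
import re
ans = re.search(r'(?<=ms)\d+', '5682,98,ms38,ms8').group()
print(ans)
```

38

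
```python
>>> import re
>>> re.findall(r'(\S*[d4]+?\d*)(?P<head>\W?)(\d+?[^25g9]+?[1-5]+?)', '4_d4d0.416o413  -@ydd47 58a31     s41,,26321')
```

The pattern matches zero or more of a non-whitespace character, then one or more of one of [d4] (lazy), then zero or more of a digit (captured); then optionally a non-word character (captured as 'head'); then one or more of a digit (lazy), then one or more of any character except [25g9] (lazy), then one or more of a character in [1-5] (lazy) (captured).
Lazy quantifiers expand one character at a time until the remainder of the pattern can match.
Walking the string: at [0:22] match '4_d4d0.416o413  -@ydd4', groups = ('4_d4d0.416o41', '', '3  -@ydd4'); at [34:40] match 's41,,2', groups = ('s4', '', '1,,2').
3 groups means each result is a tuple of 3 captured strings — 2 here.

[('4_d4d0.416o41', '', '3  -@ydd4'), ('s4', '', '1,,2')]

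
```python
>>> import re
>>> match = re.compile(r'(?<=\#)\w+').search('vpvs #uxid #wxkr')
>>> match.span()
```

(6, 10)

The positive lookaround only admits positions where the adjacent text matches; those characters stay outside the span.
`re.search` scans for the first position where the pattern succeeds.
The match spans [6:10] → 'uxid'.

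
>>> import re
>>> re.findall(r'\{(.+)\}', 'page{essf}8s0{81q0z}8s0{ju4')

['essf}8s0{81q0z']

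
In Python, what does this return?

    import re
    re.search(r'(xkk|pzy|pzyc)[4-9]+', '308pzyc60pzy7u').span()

(3, 8)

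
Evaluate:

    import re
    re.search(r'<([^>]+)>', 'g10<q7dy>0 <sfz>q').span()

(3, 9)

Unlike `match`, `search` isn't anchored — it looks for the pattern anywhere in the string.
The match spans [3:9] → '<q7dy>'.
Captured: group 1 = 'q7dy'.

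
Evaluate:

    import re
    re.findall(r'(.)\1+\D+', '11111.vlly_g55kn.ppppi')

['1', '5']

After group 1 captures some text, `\1` only succeeds where that same text appears again.
Matches: at [0:12] match '11111.vlly_g', group 1 = '1'; at [12:22] match '55kn.ppppi', group 1 = '5'.
With a single group, `findall` returns only what that group captured — 2 items.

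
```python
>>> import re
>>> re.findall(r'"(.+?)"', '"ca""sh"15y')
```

['ca', 'sh']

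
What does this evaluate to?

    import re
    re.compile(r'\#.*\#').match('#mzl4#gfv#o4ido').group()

'#mzl4#gfv#'

With `match`, the pattern is implicitly anchored at the beginning.
The match spans [0:10] → '#mzl4#gfv#'.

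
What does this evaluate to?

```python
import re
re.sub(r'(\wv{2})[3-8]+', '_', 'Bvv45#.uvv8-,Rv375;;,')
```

The pattern matches a word character, then exactly 2 of the literal 'v' (captured); then one or more of a character in [3-8].
Every occurrence is swapped for '_'.

'_#._-,Rv375;;,'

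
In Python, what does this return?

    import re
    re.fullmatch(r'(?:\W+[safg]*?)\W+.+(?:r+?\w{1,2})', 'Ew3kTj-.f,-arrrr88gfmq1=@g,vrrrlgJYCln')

Pattern: one or more of a non-word character, then zero or more of one of [safg] (lazy) (non-capturing group); then one or more of a non-word character; then one or more of any character; then one or more of the literal 'r' (lazy), then 1 to 2 of a word character (non-capturing group).
`fullmatch` succeeds only if the pattern covers the string from start to end.
Here there's no way to consume every character, so the call returns None.

None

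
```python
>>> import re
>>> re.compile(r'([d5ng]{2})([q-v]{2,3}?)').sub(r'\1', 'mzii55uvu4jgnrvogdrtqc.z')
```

A non-greedy quantifier consumes as few characters as it can — just enough that the remainder of the pattern still matches from where it stops; whatever follows it matches normally.
The replacement refers to a captured group, so each match is rewritten using its own captured text.

'mzii55u4jgnogdqc.z'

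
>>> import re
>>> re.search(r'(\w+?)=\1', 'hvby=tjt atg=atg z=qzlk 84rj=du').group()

'atg=atg'

`\1` is not a pattern — it's the concrete string captured by group 1, re-applied verbatim.
Unlike `match`, `search` isn't anchored — it looks for the pattern anywhere in the string.
The match spans [9:16] → 'atg=atg'.
Captured: group 1 = 'atg'.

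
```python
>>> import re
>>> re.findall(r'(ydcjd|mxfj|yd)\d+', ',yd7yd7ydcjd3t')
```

['yd', 'yd', 'ydcjd']

With a single group, `findall` returns only what that group captured — 3 items.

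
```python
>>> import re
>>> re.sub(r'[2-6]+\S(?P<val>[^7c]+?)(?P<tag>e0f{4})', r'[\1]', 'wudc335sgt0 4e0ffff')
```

Each match is replaced using the text its own group 1 captured.

'wudc[gt0 4]'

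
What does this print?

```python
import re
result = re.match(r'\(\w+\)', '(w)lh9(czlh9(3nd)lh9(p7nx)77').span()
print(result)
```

With `match`, the pattern is implicitly anchored at the beginning.
The match spans [0:3] → '(w)'.

(0, 3)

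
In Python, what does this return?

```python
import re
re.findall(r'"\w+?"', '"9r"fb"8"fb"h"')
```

Matches: at [0:4] → '"9r"'; at [6:9] → '"8"'; at [11:14] → '"h"'.
With no groups in the pattern, `findall` gives back each whole match — 3 here.

['"9r"', '"8"', '"h"']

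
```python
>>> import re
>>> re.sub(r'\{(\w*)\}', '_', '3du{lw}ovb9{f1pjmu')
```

'3du_ovb9{f1pjmu'

Matches: at [3:7] → '{lw}'.
Each match is replaced by '_'.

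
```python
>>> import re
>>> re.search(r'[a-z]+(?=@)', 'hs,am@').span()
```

(3, 5)

Because the assertion is zero-width, the text it checks is not consumed and won't appear in the result.
`re.search` scans for the first position where the pattern succeeds.
The match spans [3:5] → 'am'.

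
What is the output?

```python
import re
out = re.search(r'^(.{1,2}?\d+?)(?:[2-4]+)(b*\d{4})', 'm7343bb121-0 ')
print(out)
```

None

The pattern matches anchored at the start of the string; then 1 to 2 of any character (lazy), then one or more of a digit (lazy) (captured); then one or more of a character in [2-4] (non-capturing group); then zero or more of a literal 'b', then exactly 4 of a digit (captured).
`search` walks the string left to right and returns the first match it finds.
Here nothing in the string fits, so the call returns None.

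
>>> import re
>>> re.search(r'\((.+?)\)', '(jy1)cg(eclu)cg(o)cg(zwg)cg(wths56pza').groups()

('jy1',)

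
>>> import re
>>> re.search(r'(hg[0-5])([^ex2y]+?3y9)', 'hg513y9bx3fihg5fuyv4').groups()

('hg5', '13y9')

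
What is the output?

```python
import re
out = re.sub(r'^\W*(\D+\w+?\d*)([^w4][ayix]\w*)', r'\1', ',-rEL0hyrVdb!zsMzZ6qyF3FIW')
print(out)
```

rEL0!zsMzZ6qyF3FIW

This matches anchored at the start of the string; then zero or more of a non-word character; then one or more of a non-digit, then one or more of a word character (lazy), then zero or more of a digit (captured); then any character except [w4], then one of [ayix], then zero or more of a word character (captured).
Matches: at [0:12] → ',-rEL0hyrVdb'.
The replacement refers to a captured group, so each match is rewritten using its own captured text.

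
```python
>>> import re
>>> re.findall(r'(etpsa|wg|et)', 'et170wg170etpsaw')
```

The regex engine tests alternatives in the order written; an earlier branch that matches wins even if a later one would match more.
Matches: at [0:2] match 'et', group 1 = 'et'; at [5:7] match 'wg', group 1 = 'wg'; at [10:15] match 'etpsa', group 1 = 'etpsa'.
Because there's exactly one group, `findall` drops the full match and keeps group 1 from each hit.

['et', 'wg', 'etpsa']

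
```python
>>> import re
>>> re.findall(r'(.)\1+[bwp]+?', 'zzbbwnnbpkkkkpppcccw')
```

`\1` is not a pattern — it's the concrete string captured by group 1, re-applied verbatim.
Because there's exactly one group, `findall` drops the full match and keeps group 1 from each hit.

['z', 'n', 'k', 'c']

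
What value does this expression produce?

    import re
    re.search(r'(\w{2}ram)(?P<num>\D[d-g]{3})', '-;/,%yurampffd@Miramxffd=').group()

'yurampffd'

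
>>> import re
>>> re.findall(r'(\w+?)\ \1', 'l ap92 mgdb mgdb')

`\1` is not a pattern — it's the concrete string captured by group 1, re-applied verbatim.
Walking the string: at [7:16] match 'mgdb mgdb', group 1 = 'mgdb'.
Because there's exactly one group, `findall` drops the full match and keeps group 1 from the one hit.

['mgdb']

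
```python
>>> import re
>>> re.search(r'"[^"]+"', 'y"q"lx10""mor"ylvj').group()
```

'"q"'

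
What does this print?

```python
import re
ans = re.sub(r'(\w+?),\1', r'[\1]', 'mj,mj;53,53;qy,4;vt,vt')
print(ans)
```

[mj];[53];qy,4;[vt]

`\1` has to match the exact text group 1 already captured.
Matches: at [0:5] → 'mj,mj'; at [6:11] → '53,53'; at [17:22] → 'vt,vt'.
The replacement refers to a captured group, so each match is rewritten using its own captured text.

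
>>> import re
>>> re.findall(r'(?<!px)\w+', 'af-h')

['af', 'h']

A negative assertion filters positions out without eating any characters.
Walking the string: at [0:2] → 'af'; at [3:4] → 'h'.
`findall` yields the raw match text (2 of them) because the pattern has no groups.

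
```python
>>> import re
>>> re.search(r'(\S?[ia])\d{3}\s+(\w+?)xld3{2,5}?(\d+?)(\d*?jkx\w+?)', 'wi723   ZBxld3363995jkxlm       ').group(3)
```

The match spans [0:24] → 'wi723   ZBxld3363995jkxl'.
Captured: group 1 = 'wi', group 2 = 'ZB', group 3 = '6', group 4 = '3995jkxl'.

'6'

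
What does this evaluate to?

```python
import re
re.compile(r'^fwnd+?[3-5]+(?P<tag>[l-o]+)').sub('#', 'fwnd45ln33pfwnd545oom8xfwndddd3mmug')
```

'#33pfwnd545oom8xfwndddd3mmug'

Every occurrence is swapped for '#'.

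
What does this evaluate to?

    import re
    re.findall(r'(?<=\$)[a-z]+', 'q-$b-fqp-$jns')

Because the assertion is zero-width, the text it checks is not consumed and won't appear in the result.
Scanning left to right: at [3:4] → 'b'; at [10:13] → 'jns'.
`findall` yields the raw match text (2 of them) because the pattern has no groups.

['b', 'jns']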